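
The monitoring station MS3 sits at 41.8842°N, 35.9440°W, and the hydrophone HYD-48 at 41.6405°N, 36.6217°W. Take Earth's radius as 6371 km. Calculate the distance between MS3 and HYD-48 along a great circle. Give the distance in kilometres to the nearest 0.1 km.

Δφ = -0.2437°,  Δλ = -0.6777°
a = sin²(Δφ/2) + cos φ₁ cos φ₂ sin²(Δλ/2) = 0.000024
c = 2·arcsin(√a) = 0.009794 rad = 0.5612°
d = R·c = 6371 × 0.009794 = 62.4 km

62.4 km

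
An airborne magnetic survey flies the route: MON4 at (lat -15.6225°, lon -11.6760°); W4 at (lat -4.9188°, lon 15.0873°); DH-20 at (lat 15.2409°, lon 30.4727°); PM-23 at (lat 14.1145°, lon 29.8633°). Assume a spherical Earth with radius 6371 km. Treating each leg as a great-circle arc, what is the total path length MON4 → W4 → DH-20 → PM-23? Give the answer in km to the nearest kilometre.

6107 km

MON4→W4: c = 0.495328 rad, d = 3155.74 km
W4→DH-20: c = 0.441091 rad, d = 2810.19 km
DH-20→PM-23: c = 0.022189 rad, d = 141.37 km
Total = 3155.74 + 2810.19 + 141.37 = 6107.29 km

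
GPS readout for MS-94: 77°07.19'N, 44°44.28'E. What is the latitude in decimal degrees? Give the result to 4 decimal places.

77.1198°N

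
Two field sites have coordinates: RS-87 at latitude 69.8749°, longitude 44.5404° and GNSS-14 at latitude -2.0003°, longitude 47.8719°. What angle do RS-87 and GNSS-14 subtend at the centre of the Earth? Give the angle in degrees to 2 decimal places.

71.91°

Δφ = -71.8752°,  Δλ = 3.3315°
a = sin²(Δφ/2) + cos φ₁ cos φ₂ sin²(Δλ/2) = 0.344747
c = 2·arcsin(√a) = 1.255070 rad = 71.9102°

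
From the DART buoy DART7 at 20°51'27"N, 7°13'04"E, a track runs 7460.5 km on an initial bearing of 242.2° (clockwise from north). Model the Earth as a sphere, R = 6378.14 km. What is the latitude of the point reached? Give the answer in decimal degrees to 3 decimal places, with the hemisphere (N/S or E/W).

DART7: φ = +20.85750°, λ = +7.21778°
δ = d/R = 7460.5/6378.14 = 1.169698 rad
φ₂ = arcsin(sin φ₁ cos δ + cos φ₁ sin δ cos θ)
   = arcsin(0.35604·0.39043 + 0.93447·0.92063·-0.46639) = -15.20203°
λ₂ = λ₁ + atan2(sin θ sin δ cos φ₁, cos δ − sin φ₁ sin φ₂) = -50.33702°

15.202°S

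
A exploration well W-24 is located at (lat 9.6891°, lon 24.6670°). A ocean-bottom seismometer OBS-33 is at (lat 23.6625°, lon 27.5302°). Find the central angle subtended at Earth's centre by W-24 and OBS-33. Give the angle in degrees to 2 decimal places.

Δφ = 13.9734°,  Δλ = 2.8632°
a = sin²(Δφ/2) + cos φ₁ cos φ₂ sin²(Δλ/2) = 0.015360
c = 2·arcsin(√a) = 0.248506 rad = 14.2384°

14.24°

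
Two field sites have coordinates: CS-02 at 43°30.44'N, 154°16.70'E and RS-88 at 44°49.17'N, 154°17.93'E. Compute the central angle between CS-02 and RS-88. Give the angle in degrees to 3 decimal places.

1.312°

CS-02: φ = +43.50733°, λ = +154.27833°
RS-88: φ = +44.81950°, λ = +154.29883°
Δφ = 1.3122°,  Δλ = 0.0205°
a = sin²(Δφ/2) + cos φ₁ cos φ₂ sin²(Δλ/2) = 0.000131
c = 2·arcsin(√a) = 0.022903 rad = 1.3122°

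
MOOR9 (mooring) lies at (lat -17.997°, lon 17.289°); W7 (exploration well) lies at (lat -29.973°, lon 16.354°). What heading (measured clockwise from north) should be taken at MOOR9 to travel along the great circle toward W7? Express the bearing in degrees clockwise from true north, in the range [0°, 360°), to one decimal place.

183.9°

Δλ = -0.9350°
y = sin Δλ · cos φ₂ = -0.014136
x = cos φ₁ sin φ₂ − sin φ₁ cos φ₂ cos Δλ = -0.207538
θ = atan2(y, x) = -176.1035° → 183.8965° (mod 360°)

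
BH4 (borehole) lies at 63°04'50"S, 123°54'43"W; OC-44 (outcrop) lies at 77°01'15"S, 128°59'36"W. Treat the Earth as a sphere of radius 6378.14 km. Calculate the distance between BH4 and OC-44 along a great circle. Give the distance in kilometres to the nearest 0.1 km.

1562.4 km

BH4: φ = -63.08056°, λ = -123.91194°
OC-44: φ = -77.02083°, λ = -128.99333°
Δφ = -13.9403°,  Δλ = -5.0814°
a = sin²(Δφ/2) + cos φ₁ cos φ₂ sin²(Δλ/2) = 0.014926
c = 2·arcsin(√a) = 0.244957 rad = 14.0350°
d = R·c = 6378.14 × 0.244957 = 1562.4 km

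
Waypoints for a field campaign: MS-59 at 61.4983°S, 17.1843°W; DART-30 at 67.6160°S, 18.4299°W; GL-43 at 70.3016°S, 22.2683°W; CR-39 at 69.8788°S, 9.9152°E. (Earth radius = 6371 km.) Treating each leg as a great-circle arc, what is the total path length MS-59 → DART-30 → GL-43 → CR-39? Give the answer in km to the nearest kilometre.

MS-59→DART-30: c = 0.107176 rad, d = 682.82 km
DART-30→GL-43: c = 0.052661 rad, d = 335.50 km
GL-43→CR-39: c = 0.189195 rad, d = 1205.36 km
Total = 682.82 + 335.50 + 1205.36 = 2223.68 km

2224 km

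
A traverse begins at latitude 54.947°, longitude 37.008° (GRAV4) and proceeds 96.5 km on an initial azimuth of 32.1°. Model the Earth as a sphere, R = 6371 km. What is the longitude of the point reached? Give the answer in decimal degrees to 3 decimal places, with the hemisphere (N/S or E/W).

δ = d/R = 96.5/6371 = 0.015147 rad
φ₂ = arcsin(sin φ₁ cos δ + cos φ₁ sin δ cos θ)
   = arcsin(0.81862·0.99989 + 0.57433·0.01515·0.84712) = 55.67947°
λ₂ = λ₁ + atan2(sin θ sin δ cos φ₁, cos δ − sin φ₁ sin φ₂) = 37.82594°

37.826°E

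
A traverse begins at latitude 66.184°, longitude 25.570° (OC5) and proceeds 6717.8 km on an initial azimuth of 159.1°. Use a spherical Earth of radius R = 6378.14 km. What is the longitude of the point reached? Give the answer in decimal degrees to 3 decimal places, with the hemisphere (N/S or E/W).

43.778°E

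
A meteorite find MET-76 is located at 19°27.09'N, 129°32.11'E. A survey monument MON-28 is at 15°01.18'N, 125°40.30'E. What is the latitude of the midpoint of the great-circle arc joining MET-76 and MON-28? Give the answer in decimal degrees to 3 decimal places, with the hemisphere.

17.245°N

MET-76: φ = +19.45150°, λ = +129.53517°
MON-28: φ = +15.01967°, λ = +125.67167°
Bx = cos φ₂ cos Δλ = 0.963642,  By = cos φ₂ sin Δλ = -0.065078
φₘ = atan2(sin φ₁ + sin φ₂, √((cos φ₁ + Bx)² + By²)) = 17.24480°
λₘ = λ₁ + atan2(By, cos φ₁ + Bx) = 127.58022°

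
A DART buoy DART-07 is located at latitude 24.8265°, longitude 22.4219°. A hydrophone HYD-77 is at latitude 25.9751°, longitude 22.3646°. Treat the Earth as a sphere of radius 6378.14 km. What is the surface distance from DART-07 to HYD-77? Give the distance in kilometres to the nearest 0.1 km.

Δφ = 1.1486°,  Δλ = -0.0573°
a = sin²(Δφ/2) + cos φ₁ cos φ₂ sin²(Δλ/2) = 0.000101
c = 2·arcsin(√a) = 0.020067 rad = 1.1498°
d = R·c = 6378.14 × 0.020067 = 128.0 km

128.0 km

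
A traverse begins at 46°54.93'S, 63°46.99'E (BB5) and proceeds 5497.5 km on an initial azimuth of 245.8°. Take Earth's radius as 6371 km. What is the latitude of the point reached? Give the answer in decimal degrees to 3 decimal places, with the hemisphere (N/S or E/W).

43.443°S

BB5: φ = -46.91550°, λ = +63.78317°
δ = d/R = 5497.5/6371 = 0.862894 rad
φ₂ = arcsin(sin φ₁ cos δ + cos φ₁ sin δ cos θ)
   = arcsin(-0.73035·0.65024 + 0.68308·0.75973·-0.40992) = -43.44297°
λ₂ = λ₁ + atan2(sin θ sin δ cos φ₁, cos δ − sin φ₁ sin φ₂) = -8.85065°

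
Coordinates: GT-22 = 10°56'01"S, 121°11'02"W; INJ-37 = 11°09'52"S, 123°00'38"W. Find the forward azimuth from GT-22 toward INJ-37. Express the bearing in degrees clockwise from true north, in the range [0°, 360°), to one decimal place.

GT-22: φ = -10.93361°, λ = -121.18389°
INJ-37: φ = -11.16444°, λ = -123.01056°
Δλ = -1.8267°
y = sin Δλ · cos φ₂ = -0.031273
x = cos φ₁ sin φ₂ − sin φ₁ cos φ₂ cos Δλ = -0.004123
θ = atan2(y, x) = -97.5112° → 262.4888° (mod 360°)

262.5°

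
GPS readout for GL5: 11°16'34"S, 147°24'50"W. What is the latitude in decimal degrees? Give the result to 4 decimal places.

11.2761°S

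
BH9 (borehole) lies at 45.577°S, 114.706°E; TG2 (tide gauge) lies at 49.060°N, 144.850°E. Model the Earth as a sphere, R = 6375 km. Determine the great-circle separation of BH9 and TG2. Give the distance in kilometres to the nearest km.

10928 km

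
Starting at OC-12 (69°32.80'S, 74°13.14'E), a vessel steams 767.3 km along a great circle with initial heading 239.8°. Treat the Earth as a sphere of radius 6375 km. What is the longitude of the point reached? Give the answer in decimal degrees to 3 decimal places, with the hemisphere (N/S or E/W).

54.550°E

OC-12: φ = -69.54667°, λ = +74.21900°
δ = d/R = 767.3/6375 = 0.120361 rad
φ₂ = arcsin(sin φ₁ cos δ + cos φ₁ sin δ cos θ)
   = arcsin(-0.93696·0.99277 + 0.34944·0.12007·-0.50302) = -72.04227°
λ₂ = λ₁ + atan2(sin θ sin δ cos φ₁, cos δ − sin φ₁ sin φ₂) = 54.55014°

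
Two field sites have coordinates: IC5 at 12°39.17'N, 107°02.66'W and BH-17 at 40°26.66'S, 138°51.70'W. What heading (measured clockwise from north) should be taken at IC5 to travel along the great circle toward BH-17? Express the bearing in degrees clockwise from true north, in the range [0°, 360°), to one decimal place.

IC5: φ = +12.65283°, λ = -107.04433°
BH-17: φ = -40.44433°, λ = -138.86167°
Δλ = -31.8173°
y = sin Δλ · cos φ₂ = -0.401228
x = cos φ₁ sin φ₂ − sin φ₁ cos φ₂ cos Δλ = -0.774606
θ = atan2(y, x) = -152.6169° → 207.3831° (mod 360°)

207.4°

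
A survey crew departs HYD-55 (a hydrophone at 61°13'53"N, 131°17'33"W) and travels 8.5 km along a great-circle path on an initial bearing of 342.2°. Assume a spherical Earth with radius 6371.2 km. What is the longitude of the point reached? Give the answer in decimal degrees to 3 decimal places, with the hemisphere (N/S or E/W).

131.341°W

HYD-55: φ = +61.23139°, λ = -131.29250°
δ = d/R = 8.5/6371.2 = 0.001334 rad
φ₂ = arcsin(sin φ₁ cos δ + cos φ₁ sin δ cos θ)
   = arcsin(0.87657·1.00000 + 0.48127·0.00133·0.95213) = 61.30416°
λ₂ = λ₁ + atan2(sin θ sin δ cos φ₁, cos δ − sin φ₁ sin φ₂) = -131.34117°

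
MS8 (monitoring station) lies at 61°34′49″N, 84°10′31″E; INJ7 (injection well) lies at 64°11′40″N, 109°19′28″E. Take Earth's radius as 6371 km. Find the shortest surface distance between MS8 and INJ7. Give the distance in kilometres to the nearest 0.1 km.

1297.9 km

MS8: φ = +61.58028°, λ = +84.17528°
INJ7: φ = +64.19444°, λ = +109.32444°
Δφ = 2.6142°,  Δλ = 25.1492°
a = sin²(Δφ/2) + cos φ₁ cos φ₂ sin²(Δλ/2) = 0.010340
c = 2·arcsin(√a) = 0.203726 rad = 11.6726°
d = R·c = 6371 × 0.203726 = 1297.9 km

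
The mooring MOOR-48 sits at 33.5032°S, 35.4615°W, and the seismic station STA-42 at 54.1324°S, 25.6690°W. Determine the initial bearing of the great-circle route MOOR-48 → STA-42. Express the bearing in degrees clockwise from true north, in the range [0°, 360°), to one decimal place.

Δλ = 9.7925°
y = sin Δλ · cos φ₂ = 0.099653
x = cos φ₁ sin φ₂ − sin φ₁ cos φ₂ cos Δλ = -0.357031
θ = atan2(y, x) = 164.4048° → 164.4048° (mod 360°)

164.4°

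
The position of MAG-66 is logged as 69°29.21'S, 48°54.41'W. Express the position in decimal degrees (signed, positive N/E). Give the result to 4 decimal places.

-69.4868°, -48.9068°

lat: 69.4868° S → -69.4868°
lon: 48.9068° W → -48.9068°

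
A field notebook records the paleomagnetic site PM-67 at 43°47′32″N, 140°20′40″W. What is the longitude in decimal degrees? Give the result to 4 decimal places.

140.3444°W

140° + 20′/60 + 40″/3600 = 140 + 0.33333 + 0.01111 = 140.3444°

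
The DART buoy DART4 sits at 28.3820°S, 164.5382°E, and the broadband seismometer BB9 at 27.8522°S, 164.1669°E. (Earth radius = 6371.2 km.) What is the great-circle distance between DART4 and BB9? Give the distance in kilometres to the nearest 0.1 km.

69.3 km

Δφ = 0.5298°,  Δλ = -0.3713°
a = sin²(Δφ/2) + cos φ₁ cos φ₂ sin²(Δλ/2) = 0.000030
c = 2·arcsin(√a) = 0.010871 rad = 0.6228°
d = R·c = 6371.2 × 0.010871 = 69.3 km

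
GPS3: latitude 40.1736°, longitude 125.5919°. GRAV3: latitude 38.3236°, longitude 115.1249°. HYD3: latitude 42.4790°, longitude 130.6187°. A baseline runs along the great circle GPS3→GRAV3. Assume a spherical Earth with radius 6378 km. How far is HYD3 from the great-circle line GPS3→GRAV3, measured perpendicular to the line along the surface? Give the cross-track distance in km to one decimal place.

δ₁₃ = central angle GPS3→HYD3 = 0.077179 rad  (haversine)
θ₁₃ = bearing GPS3→HYD3 = 56.944°,  θ₁₂ = bearing GPS3→GRAV3 = 260.496°
dₓₜ = R·arcsin(sin δ₁₃ · sin(θ₁₃ − θ₁₂)) = 6378·arcsin(0.07710·sin(-203.551°)) = 196.524 km
|dₓₜ| = 196.524 km

196.5 km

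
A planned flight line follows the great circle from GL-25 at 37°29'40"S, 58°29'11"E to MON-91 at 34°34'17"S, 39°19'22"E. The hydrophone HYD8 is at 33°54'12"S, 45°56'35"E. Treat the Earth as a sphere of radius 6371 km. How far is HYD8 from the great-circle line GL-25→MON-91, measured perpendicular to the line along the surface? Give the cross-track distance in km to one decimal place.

222.8 km

GL-25: φ = -37.49444°, λ = +58.48639°
MON-91: φ = -34.57139°, λ = +39.32278°
HYD8: φ = -33.90333°, λ = +45.94306°
δ₁₃ = central angle GL-25→HYD8 = 0.188326 rad  (haversine)
θ₁₃ = bearing GL-25→HYD8 = 285.674°,  θ₁₂ = bearing GL-25→MON-91 = 274.910°
dₓₜ = R·arcsin(sin δ₁₃ · sin(θ₁₃ − θ₁₂)) = 6371·arcsin(0.18721·sin(10.764°)) = 222.801 km
|dₓₜ| = 222.801 km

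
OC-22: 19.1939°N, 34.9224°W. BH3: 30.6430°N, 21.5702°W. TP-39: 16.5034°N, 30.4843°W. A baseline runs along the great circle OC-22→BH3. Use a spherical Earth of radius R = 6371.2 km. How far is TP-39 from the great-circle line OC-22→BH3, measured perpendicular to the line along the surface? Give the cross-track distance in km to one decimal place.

δ₁₃ = central angle OC-22→TP-39 = 0.087406 rad  (haversine)
θ₁₃ = bearing OC-22→TP-39 = 121.796°,  θ₁₂ = bearing OC-22→BH3 = 43.945°
dₓₜ = R·arcsin(sin δ₁₃ · sin(θ₁₃ − θ₁₂)) = 6371.2·arcsin(0.08729·sin(77.851°)) = 544.378 km
|dₓₜ| = 544.378 km

544.4 km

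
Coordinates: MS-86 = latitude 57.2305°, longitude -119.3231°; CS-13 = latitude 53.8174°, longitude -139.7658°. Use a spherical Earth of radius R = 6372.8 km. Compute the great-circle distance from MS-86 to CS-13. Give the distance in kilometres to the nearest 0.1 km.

Δφ = -3.4131°,  Δλ = -20.4427°
a = sin²(Δφ/2) + cos φ₁ cos φ₂ sin²(Δλ/2) = 0.010949
c = 2·arcsin(√a) = 0.209657 rad = 12.0125°
d = R·c = 6372.8 × 0.209657 = 1336.1 km

1336.1 km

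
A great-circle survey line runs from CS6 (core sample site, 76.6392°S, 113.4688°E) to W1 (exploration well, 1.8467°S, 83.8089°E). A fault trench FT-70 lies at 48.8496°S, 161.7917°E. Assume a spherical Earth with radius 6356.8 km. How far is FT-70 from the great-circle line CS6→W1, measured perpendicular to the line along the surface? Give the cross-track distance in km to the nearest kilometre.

3711 km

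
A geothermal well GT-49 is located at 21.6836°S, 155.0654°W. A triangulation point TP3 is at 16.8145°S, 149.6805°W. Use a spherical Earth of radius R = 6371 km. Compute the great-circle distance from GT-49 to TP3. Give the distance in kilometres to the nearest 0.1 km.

782.6 km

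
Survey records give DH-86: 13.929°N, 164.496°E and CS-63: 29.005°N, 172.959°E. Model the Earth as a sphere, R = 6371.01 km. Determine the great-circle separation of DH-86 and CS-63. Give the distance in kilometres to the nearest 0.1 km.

Δφ = 15.0760°,  Δλ = 8.4630°
a = sin²(Δφ/2) + cos φ₁ cos φ₂ sin²(Δλ/2) = 0.021831
c = 2·arcsin(√a) = 0.296590 rad = 16.9934°
d = R·c = 6371.01 × 0.296590 = 1889.6 km

1889.6 km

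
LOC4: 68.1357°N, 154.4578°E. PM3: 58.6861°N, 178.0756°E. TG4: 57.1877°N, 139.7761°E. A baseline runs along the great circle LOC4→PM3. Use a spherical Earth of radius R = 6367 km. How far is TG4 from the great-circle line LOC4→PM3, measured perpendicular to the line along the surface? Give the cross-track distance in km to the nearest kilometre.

1408 km

δ₁₃ = central angle LOC4→TG4 = 0.223125 rad  (haversine)
θ₁₃ = bearing LOC4→TG4 = 218.365°,  θ₁₂ = bearing LOC4→PM3 = 120.730°
dₓₜ = R·arcsin(sin δ₁₃ · sin(θ₁₃ − θ₁₂)) = 6367·arcsin(0.22128·sin(97.636°)) = 1407.828 km
|dₓₜ| = 1407.828 km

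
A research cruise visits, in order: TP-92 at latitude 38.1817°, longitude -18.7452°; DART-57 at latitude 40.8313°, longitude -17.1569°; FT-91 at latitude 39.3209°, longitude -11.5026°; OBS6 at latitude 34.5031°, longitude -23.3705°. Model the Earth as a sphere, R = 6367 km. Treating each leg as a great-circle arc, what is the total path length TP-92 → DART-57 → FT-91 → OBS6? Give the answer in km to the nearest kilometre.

TP-92→DART-57: c = 0.050948 rad, d = 324.39 km
DART-57→FT-91: c = 0.079964 rad, d = 509.13 km
FT-91→OBS6: c = 0.185527 rad, d = 1181.25 km
Total = 324.39 + 509.13 + 1181.25 = 2014.77 km

2015 km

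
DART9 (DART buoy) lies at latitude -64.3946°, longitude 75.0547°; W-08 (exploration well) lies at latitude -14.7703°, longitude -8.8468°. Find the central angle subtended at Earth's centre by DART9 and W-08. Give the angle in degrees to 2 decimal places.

74.08°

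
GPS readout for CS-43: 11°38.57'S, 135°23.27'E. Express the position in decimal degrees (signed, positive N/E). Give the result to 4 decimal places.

lat: 11.6428° S → -11.6428°
lon: 135.3878° E → +135.3878°

-11.6428°, +135.3878°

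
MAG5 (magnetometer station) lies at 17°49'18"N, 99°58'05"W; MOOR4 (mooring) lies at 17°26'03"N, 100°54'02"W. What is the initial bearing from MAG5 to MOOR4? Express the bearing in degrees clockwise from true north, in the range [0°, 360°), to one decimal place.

MAG5: φ = +17.82167°, λ = -99.96806°
MOOR4: φ = +17.43417°, λ = -100.90056°
Δλ = -0.9325°
y = sin Δλ · cos φ₂ = -0.015527
x = cos φ₁ sin φ₂ − sin φ₁ cos φ₂ cos Δλ = -0.006724
θ = atan2(y, x) = -113.4166° → 246.5834° (mod 360°)

246.6°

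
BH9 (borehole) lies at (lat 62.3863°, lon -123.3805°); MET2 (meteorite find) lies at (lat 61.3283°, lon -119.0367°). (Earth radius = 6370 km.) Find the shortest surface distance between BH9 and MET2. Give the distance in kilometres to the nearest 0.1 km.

Δφ = -1.0580°,  Δλ = 4.3438°
a = sin²(Δφ/2) + cos φ₁ cos φ₂ sin²(Δλ/2) = 0.000405
c = 2·arcsin(√a) = 0.040234 rad = 2.3052°
d = R·c = 6370 × 0.040234 = 256.3 km

256.3 km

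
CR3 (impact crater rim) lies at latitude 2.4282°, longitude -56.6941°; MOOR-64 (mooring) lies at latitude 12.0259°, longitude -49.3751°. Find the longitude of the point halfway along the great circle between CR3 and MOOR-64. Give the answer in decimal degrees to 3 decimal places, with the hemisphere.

53.074°W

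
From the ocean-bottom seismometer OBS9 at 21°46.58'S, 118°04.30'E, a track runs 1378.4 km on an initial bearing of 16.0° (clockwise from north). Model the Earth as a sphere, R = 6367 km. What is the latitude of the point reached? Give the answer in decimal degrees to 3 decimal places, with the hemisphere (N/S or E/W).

OBS9: φ = -21.77633°, λ = +118.07167°
δ = d/R = 1378.4/6367 = 0.216491 rad
φ₂ = arcsin(sin φ₁ cos δ + cos φ₁ sin δ cos θ)
   = arcsin(-0.37098·0.97666 + 0.92864·0.21480·0.96126) = -9.82133°
λ₂ = λ₁ + atan2(sin θ sin δ cos φ₁, cos δ − sin φ₁ sin φ₂) = 121.51657°

9.821°S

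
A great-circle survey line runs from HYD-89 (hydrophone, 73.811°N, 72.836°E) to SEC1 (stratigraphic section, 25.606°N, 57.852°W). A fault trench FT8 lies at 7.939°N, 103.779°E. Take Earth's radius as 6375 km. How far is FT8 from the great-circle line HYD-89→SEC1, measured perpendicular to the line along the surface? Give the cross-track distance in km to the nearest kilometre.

δ₁₃ = central angle HYD-89→FT8 = 1.192350 rad  (haversine)
θ₁₃ = bearing HYD-89→FT8 = 146.768°,  θ₁₂ = bearing HYD-89→SEC1 = 315.054°
dₓₜ = R·arcsin(sin δ₁₃ · sin(θ₁₃ − θ₁₂)) = 6375·arcsin(0.92924·sin(-168.287°)) = -1209.904 km
|dₓₜ| = 1209.904 km

1210 km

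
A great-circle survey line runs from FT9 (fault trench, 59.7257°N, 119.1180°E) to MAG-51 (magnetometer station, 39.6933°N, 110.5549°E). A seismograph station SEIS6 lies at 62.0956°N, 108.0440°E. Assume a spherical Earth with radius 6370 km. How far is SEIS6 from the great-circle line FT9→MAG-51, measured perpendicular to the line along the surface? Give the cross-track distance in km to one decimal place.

643.6 km

δ₁₃ = central angle FT9→SEIS6 = 0.102499 rad  (haversine)
θ₁₃ = bearing FT9→SEIS6 = 298.534°,  θ₁₂ = bearing FT9→MAG-51 = 198.874°
dₓₜ = R·arcsin(sin δ₁₃ · sin(θ₁₃ − θ₁₂)) = 6370·arcsin(0.10232·sin(99.660°)) = 643.630 km
|dₓₜ| = 643.630 km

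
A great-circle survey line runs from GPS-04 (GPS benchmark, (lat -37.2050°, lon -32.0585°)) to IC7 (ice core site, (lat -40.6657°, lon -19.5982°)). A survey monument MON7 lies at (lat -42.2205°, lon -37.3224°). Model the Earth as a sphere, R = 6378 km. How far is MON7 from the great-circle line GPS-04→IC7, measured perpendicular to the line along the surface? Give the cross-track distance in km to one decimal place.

696.6 km

δ₁₃ = central angle GPS-04→MON7 = 0.112456 rad  (haversine)
θ₁₃ = bearing GPS-04→MON7 = 217.261°,  θ₁₂ = bearing GPS-04→IC7 = 113.502°
dₓₜ = R·arcsin(sin δ₁₃ · sin(θ₁₃ − θ₁₂)) = 6378·arcsin(0.11222·sin(103.759°)) = 696.576 km
|dₓₜ| = 696.576 km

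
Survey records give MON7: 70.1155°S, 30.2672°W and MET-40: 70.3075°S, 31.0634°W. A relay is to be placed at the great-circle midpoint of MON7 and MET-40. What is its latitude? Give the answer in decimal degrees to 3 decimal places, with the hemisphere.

70.212°S

Bx = cos φ₂ cos Δλ = 0.336939,  By = cos φ₂ sin Δλ = -0.004683
φₘ = atan2(sin φ₁ + sin φ₂, √((cos φ₁ + Bx)² + By²)) = -70.21194°
λₘ = λ₁ + atan2(By, cos φ₁ + Bx) = -30.66345°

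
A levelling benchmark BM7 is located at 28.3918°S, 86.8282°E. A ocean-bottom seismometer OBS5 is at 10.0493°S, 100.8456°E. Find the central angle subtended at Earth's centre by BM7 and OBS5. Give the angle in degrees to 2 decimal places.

Δφ = 18.3425°,  Δλ = 14.0174°
a = sin²(Δφ/2) + cos φ₁ cos φ₂ sin²(Δλ/2) = 0.038301
c = 2·arcsin(√a) = 0.393955 rad = 22.5720°

22.57°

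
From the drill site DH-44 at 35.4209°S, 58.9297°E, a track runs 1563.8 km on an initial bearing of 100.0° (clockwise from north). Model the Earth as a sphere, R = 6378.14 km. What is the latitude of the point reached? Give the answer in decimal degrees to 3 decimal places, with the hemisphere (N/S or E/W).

36.626°S

δ = d/R = 1563.8/6378.14 = 0.245181 rad
φ₂ = arcsin(sin φ₁ cos δ + cos φ₁ sin δ cos θ)
   = arcsin(-0.57958·0.97009 + 0.81492·0.24273·-0.17365) = -36.62634°
λ₂ = λ₁ + atan2(sin θ sin δ cos φ₁, cos δ − sin φ₁ sin φ₂) = 76.25873°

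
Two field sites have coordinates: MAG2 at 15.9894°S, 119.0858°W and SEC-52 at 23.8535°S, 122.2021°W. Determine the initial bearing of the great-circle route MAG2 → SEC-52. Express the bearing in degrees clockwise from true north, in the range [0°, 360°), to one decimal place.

199.9°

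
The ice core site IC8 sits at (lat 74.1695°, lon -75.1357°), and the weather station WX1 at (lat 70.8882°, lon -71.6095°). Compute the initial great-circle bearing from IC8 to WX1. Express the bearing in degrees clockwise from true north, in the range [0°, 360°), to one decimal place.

Δλ = 3.5262°
y = sin Δλ · cos φ₂ = 0.020137
x = cos φ₁ sin φ₂ − sin φ₁ cos φ₂ cos Δλ = -0.056642
θ = atan2(y, x) = 160.4285° → 160.4285° (mod 360°)

160.4°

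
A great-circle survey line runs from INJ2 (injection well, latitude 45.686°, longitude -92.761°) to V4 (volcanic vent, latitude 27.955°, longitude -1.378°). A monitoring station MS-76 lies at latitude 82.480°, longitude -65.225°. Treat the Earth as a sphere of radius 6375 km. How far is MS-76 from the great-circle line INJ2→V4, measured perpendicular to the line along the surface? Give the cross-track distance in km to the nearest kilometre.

δ₁₃ = central angle INJ2→MS-76 = 0.659274 rad  (haversine)
θ₁₃ = bearing INJ2→MS-76 = 5.669°,  θ₁₂ = bearing INJ2→V4 = 68.787°
dₓₜ = R·arcsin(sin δ₁₃ · sin(θ₁₃ − θ₁₂)) = 6375·arcsin(0.61254·sin(-63.119°)) = -3684.794 km
|dₓₜ| = 3684.794 km

3685 km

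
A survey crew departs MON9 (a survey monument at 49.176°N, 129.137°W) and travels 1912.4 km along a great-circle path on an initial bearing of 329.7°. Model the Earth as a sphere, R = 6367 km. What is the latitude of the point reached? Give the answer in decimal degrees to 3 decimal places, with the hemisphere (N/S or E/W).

62.853°N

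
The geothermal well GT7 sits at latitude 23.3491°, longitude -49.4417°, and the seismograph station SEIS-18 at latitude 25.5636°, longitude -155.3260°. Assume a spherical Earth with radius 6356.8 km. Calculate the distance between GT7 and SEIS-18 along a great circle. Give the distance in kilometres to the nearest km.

Δφ = 2.2145°,  Δλ = -105.8843°
a = sin²(Δφ/2) + cos φ₁ cos φ₂ sin²(Δλ/2) = 0.527830
c = 2·arcsin(√a) = 1.626486 rad = 93.1908°
d = R·c = 6356.8 × 1.626486 = 10339.2 km

10339 km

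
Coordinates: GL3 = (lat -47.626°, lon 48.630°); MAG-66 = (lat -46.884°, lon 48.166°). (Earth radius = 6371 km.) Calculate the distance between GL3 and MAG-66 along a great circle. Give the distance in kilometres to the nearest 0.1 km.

89.6 km

Δφ = 0.7420°,  Δλ = -0.4640°
a = sin²(Δφ/2) + cos φ₁ cos φ₂ sin²(Δλ/2) = 0.000049
c = 2·arcsin(√a) = 0.014068 rad = 0.8061°
d = R·c = 6371 × 0.014068 = 89.6 km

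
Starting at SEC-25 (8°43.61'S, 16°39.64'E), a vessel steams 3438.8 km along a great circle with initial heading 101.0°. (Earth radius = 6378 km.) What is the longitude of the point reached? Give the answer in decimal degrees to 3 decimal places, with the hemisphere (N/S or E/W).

47.825°E

SEC-25: φ = -8.72683°, λ = +16.66067°
δ = d/R = 3438.8/6378 = 0.539166 rad
φ₂ = arcsin(sin φ₁ cos δ + cos φ₁ sin δ cos θ)
   = arcsin(-0.15172·0.85814 + 0.98842·0.51342·-0.19081) = -13.12233°
λ₂ = λ₁ + atan2(sin θ sin δ cos φ₁, cos δ − sin φ₁ sin φ₂) = 47.82541°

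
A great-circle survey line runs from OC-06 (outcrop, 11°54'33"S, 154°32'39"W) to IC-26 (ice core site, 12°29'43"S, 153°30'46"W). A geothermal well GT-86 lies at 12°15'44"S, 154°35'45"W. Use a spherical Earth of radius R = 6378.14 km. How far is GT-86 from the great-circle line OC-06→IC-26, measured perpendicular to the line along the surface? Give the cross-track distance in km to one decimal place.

36.8 km

OC-06: φ = -11.90917°, λ = -154.54417°
IC-26: φ = -12.49528°, λ = -153.51278°
GT-86: φ = -12.26222°, λ = -154.59583°
δ₁₃ = central angle OC-06→GT-86 = 0.006225 rad  (haversine)
θ₁₃ = bearing OC-06→GT-86 = 188.138°,  θ₁₂ = bearing OC-06→IC-26 = 120.282°
dₓₜ = R·arcsin(sin δ₁₃ · sin(θ₁₃ − θ₁₂)) = 6378.14·arcsin(0.00622·sin(67.856°)) = 36.774 km
|dₓₜ| = 36.774 km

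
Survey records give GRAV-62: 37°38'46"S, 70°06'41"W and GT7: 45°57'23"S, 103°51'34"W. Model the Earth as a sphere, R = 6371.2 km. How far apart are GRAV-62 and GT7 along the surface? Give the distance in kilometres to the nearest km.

GRAV-62: φ = -37.64611°, λ = -70.11139°
GT7: φ = -45.95639°, λ = -103.85944°
Δφ = -8.3103°,  Δλ = -33.7481°
a = sin²(Δφ/2) + cos φ₁ cos φ₂ sin²(Δλ/2) = 0.051630
c = 2·arcsin(√a) = 0.458448 rad = 26.2671°
d = R·c = 6371.2 × 0.458448 = 2920.9 km

2921 km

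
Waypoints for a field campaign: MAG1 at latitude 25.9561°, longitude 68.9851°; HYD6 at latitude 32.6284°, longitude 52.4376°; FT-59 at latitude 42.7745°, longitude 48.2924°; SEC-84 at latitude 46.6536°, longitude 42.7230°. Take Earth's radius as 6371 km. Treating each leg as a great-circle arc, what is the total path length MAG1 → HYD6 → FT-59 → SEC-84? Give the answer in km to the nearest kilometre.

3566 km

MAG1→HYD6: c = 0.277054 rad, d = 1765.11 km
HYD6→FT-59: c = 0.186039 rad, d = 1185.25 km
FT-59→SEC-84: c = 0.096676 rad, d = 615.92 km
Total = 1765.11 + 1185.25 + 615.92 = 3566.29 km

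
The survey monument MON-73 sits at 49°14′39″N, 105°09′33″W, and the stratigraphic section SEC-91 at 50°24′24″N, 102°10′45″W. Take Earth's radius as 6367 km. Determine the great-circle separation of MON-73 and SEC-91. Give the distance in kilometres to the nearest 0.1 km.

MON-73: φ = +49.24417°, λ = -105.15917°
SEC-91: φ = +50.40667°, λ = -102.17917°
Δφ = 1.1625°,  Δλ = 2.9800°
a = sin²(Δφ/2) + cos φ₁ cos φ₂ sin²(Δλ/2) = 0.000384
c = 2·arcsin(√a) = 0.039206 rad = 2.2464°
d = R·c = 6367 × 0.039206 = 249.6 km

249.6 km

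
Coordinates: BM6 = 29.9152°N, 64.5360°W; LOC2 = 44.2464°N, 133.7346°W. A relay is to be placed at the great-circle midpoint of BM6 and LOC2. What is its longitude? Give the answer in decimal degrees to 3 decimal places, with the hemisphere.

95.385°W

Bx = cos φ₂ cos Δλ = 0.254396,  By = cos φ₂ sin Δλ = -0.669652
φₘ = atan2(sin φ₁ + sin φ₂, √((cos φ₁ + Bx)² + By²)) = 42.49536°
λₘ = λ₁ + atan2(By, cos φ₁ + Bx) = -95.38524°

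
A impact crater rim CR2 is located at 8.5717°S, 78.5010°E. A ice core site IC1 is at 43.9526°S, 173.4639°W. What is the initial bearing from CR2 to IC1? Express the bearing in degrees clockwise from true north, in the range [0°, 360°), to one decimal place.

Δλ = 108.0351°
y = sin Δλ · cos φ₂ = 0.684543
x = cos φ₁ sin φ₂ − sin φ₁ cos φ₂ cos Δλ = -0.719531
θ = atan2(y, x) = 136.4275° → 136.4275° (mod 360°)

136.4°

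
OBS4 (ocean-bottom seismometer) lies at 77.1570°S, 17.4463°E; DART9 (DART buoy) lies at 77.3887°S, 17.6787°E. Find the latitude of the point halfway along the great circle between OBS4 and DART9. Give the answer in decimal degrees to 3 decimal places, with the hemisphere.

Bx = cos φ₂ cos Δλ = 0.218334,  By = cos φ₂ sin Δλ = 0.000886
φₘ = atan2(sin φ₁ + sin φ₂, √((cos φ₁ + Bx)² + By²)) = -77.27288°
λₘ = λ₁ + atan2(By, cos φ₁ + Bx) = 17.56146°

77.273°S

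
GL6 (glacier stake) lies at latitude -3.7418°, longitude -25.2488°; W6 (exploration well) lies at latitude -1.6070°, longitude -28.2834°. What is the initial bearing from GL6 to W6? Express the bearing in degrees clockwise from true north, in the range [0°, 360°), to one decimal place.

305.1°

Δλ = -3.0346°
y = sin Δλ · cos φ₂ = -0.052918
x = cos φ₁ sin φ₂ − sin φ₁ cos φ₂ cos Δλ = 0.037159
θ = atan2(y, x) = -54.9234° → 305.0766° (mod 360°)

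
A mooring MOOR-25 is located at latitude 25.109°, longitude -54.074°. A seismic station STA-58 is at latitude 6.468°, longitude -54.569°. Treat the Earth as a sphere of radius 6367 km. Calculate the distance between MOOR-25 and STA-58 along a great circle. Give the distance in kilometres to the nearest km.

2072 km

Δφ = -18.6410°,  Δλ = -0.4950°
a = sin²(Δφ/2) + cos φ₁ cos φ₂ sin²(Δλ/2) = 0.026247
c = 2·arcsin(√a) = 0.325452 rad = 18.6470°
d = R·c = 6367 × 0.325452 = 2072.2 km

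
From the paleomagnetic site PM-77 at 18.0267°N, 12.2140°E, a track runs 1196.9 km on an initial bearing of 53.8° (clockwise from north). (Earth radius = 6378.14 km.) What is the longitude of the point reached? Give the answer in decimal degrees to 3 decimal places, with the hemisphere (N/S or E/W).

δ = d/R = 1196.9/6378.14 = 0.187657 rad
φ₂ = arcsin(sin φ₁ cos δ + cos φ₁ sin δ cos θ)
   = arcsin(0.30946·0.98244 + 0.95091·0.18656·0.59061) = 24.12950°
λ₂ = λ₁ + atan2(sin θ sin δ cos φ₁, cos δ − sin φ₁ sin φ₂) = 21.70877°

21.709°E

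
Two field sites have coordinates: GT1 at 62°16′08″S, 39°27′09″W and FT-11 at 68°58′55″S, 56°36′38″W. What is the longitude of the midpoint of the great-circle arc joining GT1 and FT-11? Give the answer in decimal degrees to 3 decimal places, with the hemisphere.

46.913°W

GT1: φ = -62.26889°, λ = -39.45250°
FT-11: φ = -68.98194°, λ = -56.61056°
Bx = cos φ₂ cos Δλ = 0.342700,  By = cos φ₂ sin Δλ = -0.105808
φₘ = atan2(sin φ₁ + sin φ₂, √((cos φ₁ + Bx)² + By²)) = -65.86279°
λₘ = λ₁ + atan2(By, cos φ₁ + Bx) = -46.91278°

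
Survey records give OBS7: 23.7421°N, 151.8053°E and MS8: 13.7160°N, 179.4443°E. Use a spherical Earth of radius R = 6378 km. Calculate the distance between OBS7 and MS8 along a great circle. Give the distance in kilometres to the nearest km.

3113 km

Δφ = -10.0261°,  Δλ = 27.6390°
a = sin²(Δφ/2) + cos φ₁ cos φ₂ sin²(Δλ/2) = 0.058374
c = 2·arcsin(√a) = 0.488041 rad = 27.9627°
d = R·c = 6378 × 0.488041 = 3112.7 km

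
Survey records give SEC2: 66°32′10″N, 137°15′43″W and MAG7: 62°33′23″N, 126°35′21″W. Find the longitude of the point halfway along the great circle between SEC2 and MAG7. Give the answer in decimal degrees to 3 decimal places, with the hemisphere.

131.535°W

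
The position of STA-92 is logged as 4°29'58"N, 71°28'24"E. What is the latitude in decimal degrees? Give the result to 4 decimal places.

4.4994°N

4° + 29′/60 + 58″/3600 = 4 + 0.48333 + 0.01611 = 4.4994°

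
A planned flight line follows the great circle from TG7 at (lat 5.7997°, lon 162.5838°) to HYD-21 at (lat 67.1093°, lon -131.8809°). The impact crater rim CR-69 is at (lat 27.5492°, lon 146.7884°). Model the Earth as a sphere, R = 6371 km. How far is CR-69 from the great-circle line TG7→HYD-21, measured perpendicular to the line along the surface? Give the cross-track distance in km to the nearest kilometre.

δ₁₃ = central angle TG7→CR-69 = 0.461231 rad  (haversine)
θ₁₃ = bearing TG7→CR-69 = 327.161°,  θ₁₂ = bearing TG7→HYD-21 = 21.469°
dₓₜ = R·arcsin(sin δ₁₃ · sin(θ₁₃ − θ₁₂)) = 6371·arcsin(0.44505·sin(305.693°)) = -2356.144 km
|dₓₜ| = 2356.144 km

2356 km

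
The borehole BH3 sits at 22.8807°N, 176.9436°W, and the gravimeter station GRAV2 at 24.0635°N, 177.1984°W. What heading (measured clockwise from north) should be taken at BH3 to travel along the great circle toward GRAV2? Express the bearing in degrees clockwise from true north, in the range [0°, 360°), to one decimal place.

348.9°

Δλ = -0.2548°
y = sin Δλ · cos φ₂ = -0.004061
x = cos φ₁ sin φ₂ − sin φ₁ cos φ₂ cos Δλ = 0.020646
θ = atan2(y, x) = -11.1269° → 348.8731° (mod 360°)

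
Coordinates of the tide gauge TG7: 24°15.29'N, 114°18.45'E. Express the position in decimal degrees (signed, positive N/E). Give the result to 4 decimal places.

+24.2548°, +114.3075°

lat: 24.2548° N → +24.2548°
lon: 114.3075° E → +114.3075°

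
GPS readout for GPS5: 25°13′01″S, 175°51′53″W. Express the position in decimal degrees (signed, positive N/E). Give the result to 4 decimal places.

-25.2169°, -175.8647°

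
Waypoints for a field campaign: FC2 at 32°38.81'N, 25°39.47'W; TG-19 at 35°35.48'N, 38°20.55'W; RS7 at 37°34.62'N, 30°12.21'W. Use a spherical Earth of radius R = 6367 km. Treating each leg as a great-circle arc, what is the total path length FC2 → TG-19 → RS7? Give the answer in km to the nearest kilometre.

1970 km

FC2: φ = +32.64683°, λ = -25.65783°
TG-19: φ = +35.59133°, λ = -38.34250°
RS7: φ = +37.57700°, λ = -30.20350°
FC2→TG-19: c = 0.190191 rad, d = 1210.95 km
TG-19→RS7: c = 0.119167 rad, d = 758.74 km
Total = 1210.95 + 758.74 = 1969.68 km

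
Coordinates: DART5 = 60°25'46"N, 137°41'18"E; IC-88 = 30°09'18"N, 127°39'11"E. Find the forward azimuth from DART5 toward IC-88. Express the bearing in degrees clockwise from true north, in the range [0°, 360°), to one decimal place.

197.0°

DART5: φ = +60.42944°, λ = +137.68833°
IC-88: φ = +30.15500°, λ = +127.65306°
Δλ = -10.0353°
y = sin Δλ · cos φ₂ = -0.150673
x = cos φ₁ sin φ₂ − sin φ₁ cos φ₂ cos Δλ = -0.492637
θ = atan2(y, x) = -162.9938° → 197.0062° (mod 360°)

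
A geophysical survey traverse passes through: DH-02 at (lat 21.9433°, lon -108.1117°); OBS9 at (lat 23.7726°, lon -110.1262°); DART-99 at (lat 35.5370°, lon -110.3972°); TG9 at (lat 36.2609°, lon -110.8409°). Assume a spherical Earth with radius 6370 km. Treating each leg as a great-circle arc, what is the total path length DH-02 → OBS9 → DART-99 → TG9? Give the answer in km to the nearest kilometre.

1688 km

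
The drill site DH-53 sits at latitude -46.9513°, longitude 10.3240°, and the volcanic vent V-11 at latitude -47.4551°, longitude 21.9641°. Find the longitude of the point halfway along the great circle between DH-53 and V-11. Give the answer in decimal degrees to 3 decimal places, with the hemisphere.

16.116°E

Bx = cos φ₂ cos Δλ = 0.662262,  By = cos φ₂ sin Δλ = 0.136426
φₘ = atan2(sin φ₁ + sin φ₂, √((cos φ₁ + Bx)² + By²)) = -47.35078°
λₘ = λ₁ + atan2(By, cos φ₁ + Bx) = 16.11632°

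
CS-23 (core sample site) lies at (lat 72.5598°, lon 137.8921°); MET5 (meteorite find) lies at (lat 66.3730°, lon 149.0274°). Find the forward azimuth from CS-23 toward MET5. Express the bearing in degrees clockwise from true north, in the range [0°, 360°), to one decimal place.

142.4°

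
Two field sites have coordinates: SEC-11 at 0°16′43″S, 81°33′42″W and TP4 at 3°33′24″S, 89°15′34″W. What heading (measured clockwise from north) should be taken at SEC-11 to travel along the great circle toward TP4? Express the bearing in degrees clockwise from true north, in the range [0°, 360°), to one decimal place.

246.8°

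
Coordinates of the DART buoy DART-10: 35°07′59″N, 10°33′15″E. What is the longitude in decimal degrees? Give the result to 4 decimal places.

10° + 33′/60 + 15″/3600 = 10 + 0.55000 + 0.00417 = 10.5542°

10.5542°E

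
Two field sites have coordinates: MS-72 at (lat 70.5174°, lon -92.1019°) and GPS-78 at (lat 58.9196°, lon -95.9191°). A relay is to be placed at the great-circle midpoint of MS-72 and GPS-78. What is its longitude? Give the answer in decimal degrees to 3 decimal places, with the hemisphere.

94.421°W

Bx = cos φ₂ cos Δλ = 0.515095,  By = cos φ₂ sin Δλ = -0.034368
φₘ = atan2(sin φ₁ + sin φ₂, √((cos φ₁ + Bx)² + By²)) = 64.73021°
λₘ = λ₁ + atan2(By, cos φ₁ + Bx) = -94.42104°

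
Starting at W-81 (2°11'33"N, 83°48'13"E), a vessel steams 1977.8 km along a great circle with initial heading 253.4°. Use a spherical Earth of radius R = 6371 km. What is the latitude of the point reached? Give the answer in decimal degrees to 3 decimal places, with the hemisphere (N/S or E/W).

2.911°S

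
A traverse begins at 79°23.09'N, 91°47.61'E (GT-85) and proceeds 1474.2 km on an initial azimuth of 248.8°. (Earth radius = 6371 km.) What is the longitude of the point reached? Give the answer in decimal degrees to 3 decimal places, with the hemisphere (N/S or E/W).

GT-85: φ = +79.38483°, λ = +91.79350°
δ = d/R = 1474.2/6371 = 0.231392 rad
φ₂ = arcsin(sin φ₁ cos δ + cos φ₁ sin δ cos θ)
   = arcsin(0.98289·0.97335 + 0.18421·0.22933·-0.36162) = 70.29034°
λ₂ = λ₁ + atan2(sin θ sin δ cos φ₁, cos δ − sin φ₁ sin φ₂) = 52.44909°

52.449°E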